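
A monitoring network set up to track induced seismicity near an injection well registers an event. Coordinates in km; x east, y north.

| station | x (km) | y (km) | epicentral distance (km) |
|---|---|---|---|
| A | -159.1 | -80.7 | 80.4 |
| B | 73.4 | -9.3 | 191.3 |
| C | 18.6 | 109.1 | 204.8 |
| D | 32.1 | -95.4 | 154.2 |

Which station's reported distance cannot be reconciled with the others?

Solve using three stations at a time. Using B, C, D (subtract circle equations pairwise → linear system) gives (x, y) ≈ (-114.1, -46.8).
Distances from that point to each station vs reported:
  A: calculated 56.4 vs reported 80.4 → residual 24.0 km
  B: calculated 191.2 vs reported 191.3 → residual 0.1 km
  C: calculated 204.7 vs reported 204.8 → residual 0.1 km
  D: calculated 154.0 vs reported 154.2 → residual 0.2 km
B, C, D are mutually consistent (residuals ≈ 0); A is off by 24.0 km.

A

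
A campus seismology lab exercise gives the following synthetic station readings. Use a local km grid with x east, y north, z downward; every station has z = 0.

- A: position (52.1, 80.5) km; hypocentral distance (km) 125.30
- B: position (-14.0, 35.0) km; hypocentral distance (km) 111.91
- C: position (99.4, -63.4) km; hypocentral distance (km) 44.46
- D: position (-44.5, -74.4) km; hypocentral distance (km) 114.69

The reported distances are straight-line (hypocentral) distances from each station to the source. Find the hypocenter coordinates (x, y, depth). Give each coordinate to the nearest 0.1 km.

x ≈ 64.3 km, y ≈ -42.9 km, depth ≈ 18.0 km

Each station gives a sphere (x−x_i)² + (y−y_i)² + z² = d_i² (stations at z=0).
Subtracting the A sphere from B and C: z² cancels, leaving linear equations in x and y:
-132.2 x − 91.0 y = -4597.42
94.6 x − 287.8 y = 18428.66
Solving: x ≈ 64.304, y ≈ -42.896 km (keep extra digits for the depth step; rounded: 64.3, -42.9).
Then from the A sphere: z² = 125.30² − (x − 52.1)² − (y − 80.5)² with x = 64.304, y = -42.896, so z ≈ 18.016 ≈ 18.0 km.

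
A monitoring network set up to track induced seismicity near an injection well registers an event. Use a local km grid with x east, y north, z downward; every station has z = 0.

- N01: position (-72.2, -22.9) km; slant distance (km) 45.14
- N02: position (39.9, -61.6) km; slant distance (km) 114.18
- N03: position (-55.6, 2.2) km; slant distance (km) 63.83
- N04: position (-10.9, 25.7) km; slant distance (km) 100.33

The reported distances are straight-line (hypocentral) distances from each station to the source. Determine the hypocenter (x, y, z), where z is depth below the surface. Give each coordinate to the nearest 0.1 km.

Each station gives a sphere (x−x_i)² + (y−y_i)² + z² = d_i² (stations at z=0).
Subtracting the N01 sphere from N02 and N03: z² cancels, leaving linear equations in x and y:
224.2 x − 77.4 y = -11350.13
33.2 x + 50.2 y = -4677.70
Solving: x ≈ -67.404, y ≈ -48.603 km (keep extra digits for the depth step; rounded: -67.4, -48.6).
Then from the N01 sphere: z² = 45.14² − (x + 72.2)² − (y + 22.9)² with x = -67.404, y = -48.603, so z ≈ 36.796 ≈ 36.8 km.

(-67.4, -48.6, 36.8)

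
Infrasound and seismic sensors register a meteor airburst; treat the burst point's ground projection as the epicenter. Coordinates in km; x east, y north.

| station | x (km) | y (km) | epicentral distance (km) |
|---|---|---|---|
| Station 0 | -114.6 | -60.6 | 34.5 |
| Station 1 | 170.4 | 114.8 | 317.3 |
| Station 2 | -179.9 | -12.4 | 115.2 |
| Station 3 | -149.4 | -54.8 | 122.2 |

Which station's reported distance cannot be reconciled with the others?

Solve using three stations at a time. Using Station 0, Station 1, Station 2 (subtract circle equations pairwise → linear system) gives (x, y) ≈ (-83.5, -75.5).
Distances from that point to each station vs reported:
  Station 0: calculated 34.5 vs reported 34.5 → residual 0.0 km
  Station 1: calculated 317.3 vs reported 317.3 → residual 0.0 km
  Station 2: calculated 115.2 vs reported 115.2 → residual 0.0 km
  Station 3: calculated 69.1 vs reported 122.2 → residual 53.1 km
Station 0, Station 1, Station 2 are mutually consistent (residuals ≈ 0); Station 3 is off by 53.1 km.

Station 3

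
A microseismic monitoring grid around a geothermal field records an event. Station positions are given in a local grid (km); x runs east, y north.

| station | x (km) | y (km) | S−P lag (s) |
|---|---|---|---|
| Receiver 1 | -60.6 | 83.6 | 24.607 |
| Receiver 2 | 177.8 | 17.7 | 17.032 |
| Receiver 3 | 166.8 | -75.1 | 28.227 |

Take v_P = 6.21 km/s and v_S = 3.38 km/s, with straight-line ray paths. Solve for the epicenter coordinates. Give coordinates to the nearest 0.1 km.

(116.4, 128.1)

Distance from S−P lag: d = Δt · v_P v_S / (v_P − v_S) = Δt · (6.21·3.38)/(6.21−3.38) ≈ 7.4169·Δt.
So d_Receiver 1 = 182.51, d_Receiver 2 = 126.32, d_Receiver 3 = 209.36 km.
Circle about each station: (x + 60.6)² + (y − 83.6)² = 182.51²; (x − 177.8)² + (y − 17.7)² = 126.32²; (x − 166.8)² + (y + 75.1)² = 209.36².
Subtracting pairs of circle equations eliminates x²+y² and gives linear equations (the radical axes):
476.8 x − 131.8 y = 38617.97
454.8 x − 317.4 y = 12279.22
Solving the 2×2 system: x ≈ 116.4, y ≈ 128.1 km.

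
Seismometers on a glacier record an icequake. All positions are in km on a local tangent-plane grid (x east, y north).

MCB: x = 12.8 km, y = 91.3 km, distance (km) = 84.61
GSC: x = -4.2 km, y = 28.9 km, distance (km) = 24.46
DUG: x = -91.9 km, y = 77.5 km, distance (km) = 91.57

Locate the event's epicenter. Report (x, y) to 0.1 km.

Circle about each station: (x − 12.8)² + (y − 91.3)² = 84.61²; (x + 4.2)² + (y − 28.9)² = 24.46²; (x + 91.9)² + (y − 77.5)² = 91.57².
Subtracting the MCB equation from the GSC and DUG equations removes the quadratic terms:
-34.0 x − 124.8 y = -1086.12
-209.4 x − 27.6 y = 4726.12
Solving the 2×2 system: x ≈ -24.6, y ≈ 15.4 km.

-24.6 km east, 15.4 km north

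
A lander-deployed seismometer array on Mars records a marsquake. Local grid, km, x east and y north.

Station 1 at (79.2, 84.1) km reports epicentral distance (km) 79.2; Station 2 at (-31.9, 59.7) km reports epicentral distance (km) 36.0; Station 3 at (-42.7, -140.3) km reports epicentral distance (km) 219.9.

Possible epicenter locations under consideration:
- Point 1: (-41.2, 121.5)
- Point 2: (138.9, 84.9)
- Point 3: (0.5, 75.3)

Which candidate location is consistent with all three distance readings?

Point 3

For each candidate, compare |candidate − station| to the reported distance:
Point 1: residuals Station 1 46.9, Station 2 26.5, Station 3 41.9 → max 46.9 km
Point 2: residuals Station 1 19.5, Station 2 136.6, Station 3 69.4 → max 136.6 km
Point 3: residuals Station 1 0.0, Station 2 0.0, Station 3 0.0 → max 0.0 km
Only Point 3 has all residuals ≈ 0.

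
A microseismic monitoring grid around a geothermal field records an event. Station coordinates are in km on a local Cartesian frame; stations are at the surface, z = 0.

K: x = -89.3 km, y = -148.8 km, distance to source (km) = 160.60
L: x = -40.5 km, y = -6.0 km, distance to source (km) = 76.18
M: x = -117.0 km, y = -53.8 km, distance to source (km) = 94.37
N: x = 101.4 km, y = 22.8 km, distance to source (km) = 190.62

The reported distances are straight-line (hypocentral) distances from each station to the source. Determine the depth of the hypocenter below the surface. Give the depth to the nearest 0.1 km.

depth ≈ 68.1 km

Each station gives a sphere (x−x_i)² + (y−y_i)² + z² = d_i² (stations at z=0).
Subtracting the K sphere from L and M: z² cancels, leaving linear equations in x and y:
97.6 x + 285.6 y = -8450.71
-55.4 x + 190.0 y = 3354.17
Solving: x ≈ -74.596, y ≈ -4.097 km (keep extra digits for the depth step; rounded: -74.6, -4.1).
Then from the K sphere: z² = 160.60² − (x + 89.3)² − (y + 148.8)² with x = -74.596, y = -4.097, so z ≈ 68.097 ≈ 68.1 km.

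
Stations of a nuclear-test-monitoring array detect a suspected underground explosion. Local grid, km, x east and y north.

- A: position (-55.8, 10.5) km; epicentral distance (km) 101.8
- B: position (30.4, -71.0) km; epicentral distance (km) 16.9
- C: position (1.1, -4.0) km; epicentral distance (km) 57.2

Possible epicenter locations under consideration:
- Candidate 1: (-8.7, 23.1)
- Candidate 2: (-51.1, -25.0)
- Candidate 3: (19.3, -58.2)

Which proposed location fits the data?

For each candidate, compare |candidate − station| to the reported distance:
Candidate 1: residuals A 53.0, B 85.0, C 28.4 → max 85.0 km
Candidate 2: residuals A 66.0, B 76.7, C 0.9 → max 76.7 km
Candidate 3: residuals A 0.0, B 0.0, C 0.0 → max 0.0 km
Only Candidate 3 has all residuals ≈ 0.

Candidate 3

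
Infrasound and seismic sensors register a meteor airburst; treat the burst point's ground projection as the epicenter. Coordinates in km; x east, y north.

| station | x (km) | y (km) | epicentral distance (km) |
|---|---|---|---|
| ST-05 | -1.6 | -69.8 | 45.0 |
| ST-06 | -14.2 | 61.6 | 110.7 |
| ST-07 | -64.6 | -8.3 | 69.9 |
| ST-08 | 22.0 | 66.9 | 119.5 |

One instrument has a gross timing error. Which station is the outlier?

Solve using three stations at a time. Using ST-06, ST-07, ST-08 (subtract circle equations pairwise → linear system) gives (x, y) ≈ (-7.5, -49.1).
Distances from that point to each station vs reported:
  ST-05: calculated 21.6 vs reported 45.0 → residual 23.4 km
  ST-06: calculated 110.9 vs reported 110.7 → residual 0.2 km
  ST-07: calculated 70.2 vs reported 69.9 → residual 0.3 km
  ST-08: calculated 119.7 vs reported 119.5 → residual 0.2 km
ST-06, ST-07, ST-08 are mutually consistent (residuals ≈ 0); ST-05 is off by 23.4 km.

ST-05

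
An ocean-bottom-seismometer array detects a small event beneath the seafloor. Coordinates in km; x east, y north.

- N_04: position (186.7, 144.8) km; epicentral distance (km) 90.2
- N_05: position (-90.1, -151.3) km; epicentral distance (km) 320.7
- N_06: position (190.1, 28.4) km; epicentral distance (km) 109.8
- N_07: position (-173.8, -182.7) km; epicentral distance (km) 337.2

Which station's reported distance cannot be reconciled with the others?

Solve using three stations at a time. Using N_04, N_05, N_06 (subtract circle equations pairwise → linear system) gives (x, y) ≈ (107.8, 101.1).
Distances from that point to each station vs reported:
  N_04: calculated 90.2 vs reported 90.2 → residual 0.0 km
  N_05: calculated 320.7 vs reported 320.7 → residual 0.0 km
  N_06: calculated 109.8 vs reported 109.8 → residual 0.0 km
  N_07: calculated 399.8 vs reported 337.2 → residual 62.6 km
N_04, N_05, N_06 are mutually consistent (residuals ≈ 0); N_07 is off by 62.6 km.

N_07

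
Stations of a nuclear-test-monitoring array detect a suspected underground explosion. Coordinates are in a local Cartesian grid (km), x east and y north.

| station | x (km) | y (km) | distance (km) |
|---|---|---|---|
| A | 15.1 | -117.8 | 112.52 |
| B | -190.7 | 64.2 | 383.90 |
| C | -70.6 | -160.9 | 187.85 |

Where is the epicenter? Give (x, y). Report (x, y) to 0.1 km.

(117.2, -165.1)

Circle about each station: (x − 15.1)² + (y + 117.8)² = 112.52²; (x + 190.7)² + (y − 64.2)² = 383.90²; (x + 70.6)² + (y + 160.9)² = 187.85².
Subtracting pairs of circle equations eliminates x²+y² and gives linear equations (the radical axes):
-411.6 x + 364.0 y = -108335.18
-171.4 x − 86.2 y = -5858.55
Solving the 2×2 system: x ≈ 117.2, y ≈ -165.1 km.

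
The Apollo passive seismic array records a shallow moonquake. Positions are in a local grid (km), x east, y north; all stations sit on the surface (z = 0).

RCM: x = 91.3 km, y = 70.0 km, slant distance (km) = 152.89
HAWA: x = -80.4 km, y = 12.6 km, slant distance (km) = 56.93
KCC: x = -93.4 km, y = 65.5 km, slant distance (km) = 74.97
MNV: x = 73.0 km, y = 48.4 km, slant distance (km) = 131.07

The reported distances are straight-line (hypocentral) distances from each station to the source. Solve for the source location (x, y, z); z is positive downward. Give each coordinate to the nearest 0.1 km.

(-48.1, 26.1, 44.9)

Each station gives a sphere (x−x_i)² + (y−y_i)² + z² = d_i² (stations at z=0).
Subtracting the RCM sphere from HAWA and KCC: z² cancels, leaving linear equations in x and y:
-343.4 x − 114.8 y = 13521.56
-369.4 x − 9.0 y = 17532.97
Solving: x ≈ -48.099, y ≈ 26.095 km (keep extra digits for the depth step; rounded: -48.1, 26.1).
Then from the RCM sphere: z² = 152.89² − (x − 91.3)² − (y − 70.0)² with x = -48.099, y = 26.095, so z ≈ 44.896 ≈ 44.9 km.
Check against MNV (with the unrounded solution): distance 131.07 ≈ 131.07 km. ✓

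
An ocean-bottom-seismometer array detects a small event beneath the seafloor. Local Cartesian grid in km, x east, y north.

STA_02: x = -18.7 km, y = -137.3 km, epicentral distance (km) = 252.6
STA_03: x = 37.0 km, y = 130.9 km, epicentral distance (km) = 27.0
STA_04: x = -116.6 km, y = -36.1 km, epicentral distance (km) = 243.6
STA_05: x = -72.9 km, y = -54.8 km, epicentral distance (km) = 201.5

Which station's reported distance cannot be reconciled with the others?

STA_04

Solve using three stations at a time. Using STA_02, STA_03, STA_05 (subtract circle equations pairwise → linear system) gives (x, y) ≈ (48.1, 106.3).
Distances from that point to each station vs reported:
  STA_02: calculated 252.6 vs reported 252.6 → residual 0.0 km
  STA_03: calculated 27.0 vs reported 27.0 → residual 0.0 km
  STA_04: calculated 217.8 vs reported 243.6 → residual 25.8 km
  STA_05: calculated 201.5 vs reported 201.5 → residual 0.0 km
STA_02, STA_03, STA_05 are mutually consistent (residuals ≈ 0); STA_04 is off by 25.8 km.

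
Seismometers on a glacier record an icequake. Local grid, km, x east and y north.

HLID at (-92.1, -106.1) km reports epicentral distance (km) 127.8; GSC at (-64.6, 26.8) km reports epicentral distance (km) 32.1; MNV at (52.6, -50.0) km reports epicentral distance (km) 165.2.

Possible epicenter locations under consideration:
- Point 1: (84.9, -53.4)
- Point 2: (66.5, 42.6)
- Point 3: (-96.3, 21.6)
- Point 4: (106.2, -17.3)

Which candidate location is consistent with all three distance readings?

Point 3

For each candidate, compare |candidate − station| to the reported distance:
Point 1: residuals HLID 56.9, GSC 137.6, MNV 132.7 → max 137.6 km
Point 2: residuals HLID 89.6, GSC 99.9, MNV 71.6 → max 99.9 km
Point 3: residuals HLID 0.0, GSC 0.0, MNV 0.0 → max 0.0 km
Point 4: residuals HLID 89.5, GSC 144.3, MNV 102.4 → max 144.3 km
Only Point 3 has all residuals ≈ 0.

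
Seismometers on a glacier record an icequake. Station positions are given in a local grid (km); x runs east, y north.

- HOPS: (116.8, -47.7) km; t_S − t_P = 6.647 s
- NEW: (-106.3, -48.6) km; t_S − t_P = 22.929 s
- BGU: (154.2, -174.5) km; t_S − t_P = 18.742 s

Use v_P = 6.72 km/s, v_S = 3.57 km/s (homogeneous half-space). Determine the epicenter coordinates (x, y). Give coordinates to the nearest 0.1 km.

67.9 km east, -60.8 km north

Distance from S−P lag: d = Δt · v_P v_S / (v_P − v_S) = Δt · (6.72·3.57)/(6.72−3.57) ≈ 7.6160·Δt.
So d_HOPS = 50.62, d_NEW = 174.63, d_BGU = 142.74 km.
Circle about each station: (x − 116.8)² + (y + 47.7)² = 50.62²; (x + 106.3)² + (y + 48.6)² = 174.63²; (x − 154.2)² + (y + 174.5)² = 142.74².
Subtracting pairs of circle equations eliminates x²+y² and gives linear equations (the radical axes):
-446.2 x − 1.8 y = -30189.13
74.8 x − 253.6 y = 20498.04
Solving the 2×2 system: x ≈ 67.9, y ≈ -60.8 km.
Check against HOPS (with the unrounded x, y): √((x − 116.8)²+(y + 47.7)²) = 50.62 ≈ 50.62 km. ✓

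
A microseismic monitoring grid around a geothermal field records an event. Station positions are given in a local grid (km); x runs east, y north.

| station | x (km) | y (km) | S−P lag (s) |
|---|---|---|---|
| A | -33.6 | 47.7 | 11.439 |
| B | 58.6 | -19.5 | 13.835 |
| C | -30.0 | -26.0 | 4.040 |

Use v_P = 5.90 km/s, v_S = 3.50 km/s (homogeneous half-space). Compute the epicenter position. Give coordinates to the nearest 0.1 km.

(-57.0, -47.9)

Distance from S−P lag: d = Δt · v_P v_S / (v_P − v_S) = Δt · (5.90·3.50)/(5.90−3.50) ≈ 8.6042·Δt.
So d_A = 98.42, d_B = 119.04, d_C = 34.76 km.
Circle about each station: (x + 33.6)² + (y − 47.7)² = 98.42²; (x − 58.6)² + (y + 19.5)² = 119.04²; (x + 30.0)² + (y + 26.0)² = 34.76².
Subtracting the A equation from the B and C equations removes the quadratic terms:
184.4 x − 134.4 y = -4074.07
7.2 x − 147.4 y = 6649.99
Solving the 2×2 system: x ≈ -57.0, y ≈ -47.9 km.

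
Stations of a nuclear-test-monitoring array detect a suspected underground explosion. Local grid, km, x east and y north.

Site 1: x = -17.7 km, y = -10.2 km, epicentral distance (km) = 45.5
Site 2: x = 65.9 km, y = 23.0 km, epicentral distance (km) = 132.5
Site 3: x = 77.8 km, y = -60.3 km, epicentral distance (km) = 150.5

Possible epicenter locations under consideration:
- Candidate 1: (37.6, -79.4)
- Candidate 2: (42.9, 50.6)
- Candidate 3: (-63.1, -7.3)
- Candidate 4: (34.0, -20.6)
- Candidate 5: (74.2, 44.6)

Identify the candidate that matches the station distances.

Candidate 3

For each candidate, compare |candidate − station| to the reported distance:
Candidate 1: residuals Site 1 43.1, Site 2 26.3, Site 3 106.0 → max 106.0 km
Candidate 2: residuals Site 1 40.3, Site 2 96.6, Site 3 34.2 → max 96.6 km
Candidate 3: residuals Site 1 0.0, Site 2 0.0, Site 3 0.0 → max 0.0 km
Candidate 4: residuals Site 1 7.2, Site 2 78.5, Site 3 91.4 → max 91.4 km
Candidate 5: residuals Site 1 61.5, Site 2 109.4, Site 3 45.5 → max 109.4 km
Only Candidate 3 has all residuals ≈ 0.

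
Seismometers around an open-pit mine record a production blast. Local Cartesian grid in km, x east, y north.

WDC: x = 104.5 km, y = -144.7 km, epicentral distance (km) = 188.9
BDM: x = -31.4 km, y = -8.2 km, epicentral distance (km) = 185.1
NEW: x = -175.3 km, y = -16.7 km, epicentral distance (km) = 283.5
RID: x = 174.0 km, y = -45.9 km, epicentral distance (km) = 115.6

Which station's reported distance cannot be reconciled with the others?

BDM

Solve using three stations at a time. Using WDC, NEW, RID (subtract circle equations pairwise → linear system) gives (x, y) ≈ (101.6, 44.2).
Distances from that point to each station vs reported:
  WDC: calculated 188.9 vs reported 188.9 → residual 0.0 km
  BDM: calculated 142.9 vs reported 185.1 → residual 42.2 km
  NEW: calculated 283.5 vs reported 283.5 → residual 0.0 km
  RID: calculated 115.6 vs reported 115.6 → residual 0.0 km
WDC, NEW, RID are mutually consistent (residuals ≈ 0); BDM is off by 42.2 km.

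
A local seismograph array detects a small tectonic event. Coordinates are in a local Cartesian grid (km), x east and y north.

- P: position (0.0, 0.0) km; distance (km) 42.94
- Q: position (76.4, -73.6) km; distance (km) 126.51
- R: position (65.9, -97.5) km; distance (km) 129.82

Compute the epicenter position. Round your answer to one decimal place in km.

x ≈ -38.1 km, y ≈ -19.8 km

Circle about each station: x² + y² = 42.94²; (x − 76.4)² + (y + 73.6)² = 126.51²; (x − 65.9)² + (y + 97.5)² = 129.82².
Subtracting the P equation from the Q and R equations removes the quadratic terms:
152.8 x − 147.2 y = -2907.02
131.8 x − 195.0 y = -1160.33
Solving the 2×2 system: x ≈ -38.1, y ≈ -19.8 km.
Check against P (with the unrounded x, y): √(x²+y²) = 42.94 ≈ 42.94 km. ✓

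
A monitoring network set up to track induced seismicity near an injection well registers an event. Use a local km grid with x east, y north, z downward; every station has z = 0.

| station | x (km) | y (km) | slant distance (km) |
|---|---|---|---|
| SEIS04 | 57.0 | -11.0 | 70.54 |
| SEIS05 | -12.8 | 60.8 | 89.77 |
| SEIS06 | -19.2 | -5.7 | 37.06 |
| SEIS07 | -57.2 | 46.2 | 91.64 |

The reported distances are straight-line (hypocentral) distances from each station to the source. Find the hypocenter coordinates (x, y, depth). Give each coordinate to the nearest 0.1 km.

Each station gives a sphere (x−x_i)² + (y−y_i)² + z² = d_i² (stations at z=0).
Subtracting the SEIS04 sphere from SEIS05 and SEIS06: z² cancels, leaving linear equations in x and y:
-139.6 x + 143.6 y = -2592.28
-152.4 x + 10.6 y = 633.58
Solving: x ≈ -5.805, y ≈ -23.696 km (keep extra digits for the depth step; rounded: -5.8, -23.7).
Then from the SEIS04 sphere: z² = 70.54² − (x − 57.0)² − (y + 11.0)² with x = -5.805, y = -23.696, so z ≈ 29.500 ≈ 29.5 km.

x ≈ -5.8 km, y ≈ -23.7 km, depth ≈ 29.5 km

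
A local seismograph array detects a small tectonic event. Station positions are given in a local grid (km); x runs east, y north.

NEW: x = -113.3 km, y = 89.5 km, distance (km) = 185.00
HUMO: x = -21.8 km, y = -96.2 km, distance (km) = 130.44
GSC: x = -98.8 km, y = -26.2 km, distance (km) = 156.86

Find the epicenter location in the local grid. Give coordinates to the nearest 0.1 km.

(53.8, 10.1)

Circle about each station: (x + 113.3)² + (y − 89.5)² = 185.00²; (x + 21.8)² + (y + 96.2)² = 130.44²; (x + 98.8)² + (y + 26.2)² = 156.86².
Subtracting the NEW equation from the HUMO and GSC equations removes the quadratic terms:
183.0 x − 371.4 y = 6092.95
29.0 x − 231.4 y = -779.32
Solving the 2×2 system: x ≈ 53.8, y ≈ 10.1 km.
Check against NEW (with the unrounded x, y): √((x + 113.3)²+(y − 89.5)²) = 185.02 ≈ 185.00 km. ✓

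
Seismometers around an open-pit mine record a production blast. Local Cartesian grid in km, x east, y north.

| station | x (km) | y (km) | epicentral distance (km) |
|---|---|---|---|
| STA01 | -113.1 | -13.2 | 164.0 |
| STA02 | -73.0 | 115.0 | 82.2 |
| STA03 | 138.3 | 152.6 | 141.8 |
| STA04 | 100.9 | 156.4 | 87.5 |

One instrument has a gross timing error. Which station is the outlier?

Solve using three stations at a time. Using STA01, STA02, STA03 (subtract circle equations pairwise → linear system) gives (x, y) ≈ (7.4, 98.0).
Distances from that point to each station vs reported:
  STA01: calculated 164.0 vs reported 164.0 → residual 0.0 km
  STA02: calculated 82.2 vs reported 82.2 → residual 0.0 km
  STA03: calculated 141.8 vs reported 141.8 → residual 0.0 km
  STA04: calculated 110.2 vs reported 87.5 → residual 22.7 km
STA01, STA02, STA03 are mutually consistent (residuals ≈ 0); STA04 is off by 22.7 km.

STA04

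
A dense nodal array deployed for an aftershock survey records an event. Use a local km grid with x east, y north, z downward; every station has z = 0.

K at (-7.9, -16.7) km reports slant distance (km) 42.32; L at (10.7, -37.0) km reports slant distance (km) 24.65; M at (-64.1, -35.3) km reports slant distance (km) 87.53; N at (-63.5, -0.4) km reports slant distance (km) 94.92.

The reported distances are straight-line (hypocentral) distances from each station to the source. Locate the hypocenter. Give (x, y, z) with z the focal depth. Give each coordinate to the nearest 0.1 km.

(20.4, -38.6, 22.6)

Each station gives a sphere (x−x_i)² + (y−y_i)² + z² = d_i² (stations at z=0).
Subtracting the K sphere from L and M: z² cancels, leaving linear equations in x and y:
37.2 x − 40.6 y = 2325.55
-112.4 x − 37.2 y = -856.92
Solving: x ≈ 20.396, y ≈ -38.591 km (keep extra digits for the depth step; rounded: 20.4, -38.6).
Then from the K sphere: z² = 42.32² − (x + 7.9)² − (y + 16.7)² with x = 20.396, y = -38.591, so z ≈ 22.608 ≈ 22.6 km.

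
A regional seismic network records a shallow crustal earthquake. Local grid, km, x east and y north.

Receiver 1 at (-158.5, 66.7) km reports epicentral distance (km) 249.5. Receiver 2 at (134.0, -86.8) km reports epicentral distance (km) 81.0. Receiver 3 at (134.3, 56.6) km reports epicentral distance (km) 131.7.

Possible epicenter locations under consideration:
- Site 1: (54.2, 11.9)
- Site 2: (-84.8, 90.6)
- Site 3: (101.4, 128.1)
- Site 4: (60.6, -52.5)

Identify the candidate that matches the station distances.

For each candidate, compare |candidate − station| to the reported distance:
Site 1: residuals Receiver 1 29.9, Receiver 2 45.9, Receiver 3 40.0 → max 45.9 km
Site 2: residuals Receiver 1 172.0, Receiver 2 200.7, Receiver 3 90.0 → max 200.7 km
Site 3: residuals Receiver 1 17.6, Receiver 2 136.4, Receiver 3 53.0 → max 136.4 km
Site 4: residuals Receiver 1 0.1, Receiver 2 0.0, Receiver 3 0.0 → max 0.1 km
Only Site 4 has all residuals ≈ 0.

Site 4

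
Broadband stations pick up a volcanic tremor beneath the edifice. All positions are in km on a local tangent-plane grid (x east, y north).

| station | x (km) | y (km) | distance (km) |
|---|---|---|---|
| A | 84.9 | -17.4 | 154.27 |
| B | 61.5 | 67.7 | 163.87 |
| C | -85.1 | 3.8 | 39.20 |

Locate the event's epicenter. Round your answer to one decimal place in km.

-68.7 km east, -31.8 km north

Circle about each station: (x − 84.9)² + (y + 17.4)² = 154.27²; (x − 61.5)² + (y − 67.7)² = 163.87²; (x + 85.1)² + (y − 3.8)² = 39.20².
Subtracting pairs of circle equations eliminates x²+y² and gives linear equations (the radical axes):
-46.8 x + 170.2 y = -2199.37
-340.0 x + 42.4 y = 22008.27
Solving the 2×2 system: x ≈ -68.7, y ≈ -31.8 km.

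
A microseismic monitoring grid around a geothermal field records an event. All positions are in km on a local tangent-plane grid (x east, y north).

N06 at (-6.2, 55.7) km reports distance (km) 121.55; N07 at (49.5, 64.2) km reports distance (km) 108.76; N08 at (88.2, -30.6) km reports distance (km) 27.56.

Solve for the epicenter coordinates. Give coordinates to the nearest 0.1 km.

Circle about each station: (x + 6.2)² + (y − 55.7)² = 121.55²; (x − 49.5)² + (y − 64.2)² = 108.76²; (x − 88.2)² + (y + 30.6)² = 27.56².
Subtracting the N06 equation from the N07 and N08 equations removes the quadratic terms:
111.4 x + 17.0 y = 6376.62
188.8 x − 172.6 y = 19589.52
Solving the 2×2 system: x ≈ 63.9, y ≈ -43.6 km.

x ≈ 63.9 km, y ≈ -43.6 km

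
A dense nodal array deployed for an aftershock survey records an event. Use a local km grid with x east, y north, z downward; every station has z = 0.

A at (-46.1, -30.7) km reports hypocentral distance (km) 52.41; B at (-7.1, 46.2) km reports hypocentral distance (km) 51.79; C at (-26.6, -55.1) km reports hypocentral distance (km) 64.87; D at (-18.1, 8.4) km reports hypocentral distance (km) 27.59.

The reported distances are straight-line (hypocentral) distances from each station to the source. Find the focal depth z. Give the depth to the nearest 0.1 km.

Each station gives a sphere (x−x_i)² + (y−y_i)² + z² = d_i² (stations at z=0).
Subtracting the A sphere from B and C: z² cancels, leaving linear equations in x and y:
78.0 x + 153.8 y = -818.25
39.0 x − 48.8 y = -785.44
Solving: x ≈ -16.393, y ≈ 2.994 km (keep extra digits for the depth step; rounded: -16.4, 3.0).
Then from the A sphere: z² = 52.41² − (x + 46.1)² − (y + 30.7)² with x = -16.393, y = 2.994, so z ≈ 27.000 ≈ 27.0 km.
Check against D (with the unrounded solution): distance 27.59 ≈ 27.59 km. ✓

27.0 km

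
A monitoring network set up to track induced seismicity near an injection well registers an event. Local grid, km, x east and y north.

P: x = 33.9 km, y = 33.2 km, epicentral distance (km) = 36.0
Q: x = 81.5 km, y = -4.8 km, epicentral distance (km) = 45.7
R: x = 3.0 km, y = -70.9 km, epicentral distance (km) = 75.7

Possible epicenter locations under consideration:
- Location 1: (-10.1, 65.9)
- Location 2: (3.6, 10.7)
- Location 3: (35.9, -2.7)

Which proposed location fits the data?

For each candidate, compare |candidate − station| to the reported distance:
Location 1: residuals P 18.8, Q 70.0, R 61.7 → max 70.0 km
Location 2: residuals P 1.7, Q 33.7, R 5.9 → max 33.7 km
Location 3: residuals P 0.0, Q 0.1, R 0.0 → max 0.1 km
Only Location 3 has all residuals ≈ 0.

Location 3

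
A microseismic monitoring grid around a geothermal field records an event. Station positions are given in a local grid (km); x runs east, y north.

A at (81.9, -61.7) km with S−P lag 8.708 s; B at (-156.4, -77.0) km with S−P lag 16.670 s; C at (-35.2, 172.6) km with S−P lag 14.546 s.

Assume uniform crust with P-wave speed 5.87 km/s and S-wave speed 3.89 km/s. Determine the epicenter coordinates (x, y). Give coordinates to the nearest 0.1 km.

Distance from S−P lag: d = Δt · v_P v_S / (v_P − v_S) = Δt · (5.87·3.89)/(5.87−3.89) ≈ 11.5325·Δt.
So d_A = 100.42, d_B = 192.25, d_C = 167.75 km.
Circle about each station: (x − 81.9)² + (y + 61.7)² = 100.42²; (x + 156.4)² + (y + 77.0)² = 192.25²; (x + 35.2)² + (y − 172.6)² = 167.75².
Subtracting pairs of circle equations eliminates x²+y² and gives linear equations (the radical axes):
-476.6 x − 30.6 y = -7000.43
-234.2 x + 468.6 y = 2459.41
Solving the 2×2 system: x ≈ 13.9, y ≈ 12.2 km.

13.9 km east, 12.2 km north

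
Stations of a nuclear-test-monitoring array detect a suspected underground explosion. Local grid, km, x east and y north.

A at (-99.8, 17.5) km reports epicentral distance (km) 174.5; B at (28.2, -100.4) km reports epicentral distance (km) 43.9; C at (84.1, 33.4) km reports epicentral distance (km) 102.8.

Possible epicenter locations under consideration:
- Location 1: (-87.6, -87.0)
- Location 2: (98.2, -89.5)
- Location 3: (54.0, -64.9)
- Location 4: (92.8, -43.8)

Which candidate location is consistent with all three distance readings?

Location 3

For each candidate, compare |candidate − station| to the reported distance:
Location 1: residuals A 69.3, B 72.7, C 106.9 → max 106.9 km
Location 2: residuals A 50.6, B 26.9, C 20.9 → max 50.6 km
Location 3: residuals A 0.0, B 0.0, C 0.0 → max 0.0 km
Location 4: residuals A 27.6, B 42.0, C 25.1 → max 42.0 km
Only Location 3 has all residuals ≈ 0.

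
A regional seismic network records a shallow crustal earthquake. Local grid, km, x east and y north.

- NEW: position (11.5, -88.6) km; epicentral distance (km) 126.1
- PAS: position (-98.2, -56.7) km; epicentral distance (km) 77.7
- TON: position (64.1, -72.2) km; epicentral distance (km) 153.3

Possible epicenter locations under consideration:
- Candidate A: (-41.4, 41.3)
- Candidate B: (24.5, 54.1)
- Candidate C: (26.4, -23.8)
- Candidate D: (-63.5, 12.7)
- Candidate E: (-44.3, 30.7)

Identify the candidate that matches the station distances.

Candidate D

For each candidate, compare |candidate − station| to the reported distance:
Candidate A: residuals NEW 14.2, PAS 35.6, TON 1.7 → max 35.6 km
Candidate B: residuals NEW 17.2, PAS 87.6, TON 20.9 → max 87.6 km
Candidate C: residuals NEW 59.6, PAS 51.2, TON 91.9 → max 91.9 km
Candidate D: residuals NEW 0.1, PAS 0.1, TON 0.0 → max 0.1 km
Candidate E: residuals NEW 5.6, PAS 25.0, TON 3.8 → max 25.0 km
Only Candidate D has all residuals ≈ 0.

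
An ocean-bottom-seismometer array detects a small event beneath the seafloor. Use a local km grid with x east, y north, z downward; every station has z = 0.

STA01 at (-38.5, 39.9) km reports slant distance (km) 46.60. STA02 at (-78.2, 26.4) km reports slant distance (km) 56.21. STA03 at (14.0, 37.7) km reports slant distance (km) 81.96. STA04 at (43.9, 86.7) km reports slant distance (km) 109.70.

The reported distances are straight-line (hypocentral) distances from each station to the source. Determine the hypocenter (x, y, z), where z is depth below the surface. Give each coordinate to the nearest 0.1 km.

(-54.7, 59.0, 39.3)

Each station gives a sphere (x−x_i)² + (y−y_i)² + z² = d_i² (stations at z=0).
Subtracting the STA01 sphere from STA02 and STA03: z² cancels, leaving linear equations in x and y:
-79.4 x − 27.0 y = 2749.94
105.0 x − 4.4 y = -6002.85
Solving: x ≈ -54.698, y ≈ 59.002 km (keep extra digits for the depth step; rounded: -54.7, 59.0).
Then from the STA01 sphere: z² = 46.60² − (x + 38.5)² − (y − 39.9)² with x = -54.698, y = 59.002, so z ≈ 39.298 ≈ 39.3 km.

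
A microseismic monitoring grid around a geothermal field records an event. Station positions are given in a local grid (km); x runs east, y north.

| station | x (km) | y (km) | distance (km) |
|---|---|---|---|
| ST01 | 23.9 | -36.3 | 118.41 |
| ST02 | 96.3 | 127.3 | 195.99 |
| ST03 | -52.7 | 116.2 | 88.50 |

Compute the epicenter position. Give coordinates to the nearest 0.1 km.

Circle about each station: (x − 23.9)² + (y + 36.3)² = 118.41²; (x − 96.3)² + (y − 127.3)² = 195.99²; (x + 52.7)² + (y − 116.2)² = 88.50².
Subtracting pairs of circle equations eliminates x²+y² and gives linear equations (the radical axes):
144.8 x + 327.2 y = -801.07
-153.2 x + 305.0 y = 20579.51
Solving the 2×2 system: x ≈ -74.0, y ≈ 30.3 km.

x ≈ -74.0 km, y ≈ 30.3 km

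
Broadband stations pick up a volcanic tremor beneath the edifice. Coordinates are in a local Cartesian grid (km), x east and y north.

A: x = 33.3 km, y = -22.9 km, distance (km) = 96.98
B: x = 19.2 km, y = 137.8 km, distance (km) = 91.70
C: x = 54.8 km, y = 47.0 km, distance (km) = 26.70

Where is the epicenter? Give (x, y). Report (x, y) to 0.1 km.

Circle about each station: (x − 33.3)² + (y + 22.9)² = 96.98²; (x − 19.2)² + (y − 137.8)² = 91.70²; (x − 54.8)² + (y − 47.0)² = 26.70².
Subtracting the A equation from the B and C equations removes the quadratic terms:
-28.2 x + 321.4 y = 18720.41
43.0 x + 139.8 y = 12270.97
Solving the 2×2 system: x ≈ 74.7, y ≈ 64.8 km.

74.7 km east, 64.8 km north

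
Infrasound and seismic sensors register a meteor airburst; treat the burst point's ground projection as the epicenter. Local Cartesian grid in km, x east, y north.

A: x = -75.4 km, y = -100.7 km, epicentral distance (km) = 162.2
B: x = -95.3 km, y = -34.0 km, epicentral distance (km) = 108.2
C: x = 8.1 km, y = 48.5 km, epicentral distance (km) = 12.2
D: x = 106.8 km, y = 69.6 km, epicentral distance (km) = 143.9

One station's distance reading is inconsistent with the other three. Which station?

Solve using three stations at a time. Using A, B, D (subtract circle equations pairwise → linear system) gives (x, y) ≈ (-36.5, 56.7).
Distances from that point to each station vs reported:
  A: calculated 162.1 vs reported 162.2 → residual 0.1 km
  B: calculated 108.1 vs reported 108.2 → residual 0.1 km
  C: calculated 45.3 vs reported 12.2 → residual 33.1 km
  D: calculated 143.8 vs reported 143.9 → residual 0.1 km
A, B, D are mutually consistent (residuals ≈ 0); C is off by 33.1 km.

C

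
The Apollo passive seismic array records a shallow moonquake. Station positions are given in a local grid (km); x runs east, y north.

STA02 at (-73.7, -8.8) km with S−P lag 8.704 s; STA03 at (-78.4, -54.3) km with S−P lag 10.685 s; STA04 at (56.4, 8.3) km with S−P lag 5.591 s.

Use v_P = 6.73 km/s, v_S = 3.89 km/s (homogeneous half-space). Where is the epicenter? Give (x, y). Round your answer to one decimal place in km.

Distance from S−P lag: d = Δt · v_P v_S / (v_P − v_S) = Δt · (6.73·3.89)/(6.73−3.89) ≈ 9.2182·Δt.
So d_STA02 = 80.24, d_STA03 = 98.50, d_STA04 = 51.54 km.
Circle about each station: (x + 73.7)² + (y + 8.8)² = 80.24²; (x + 78.4)² + (y + 54.3)² = 98.50²; (x − 56.4)² + (y − 8.3)² = 51.54².
Subtracting pairs of circle equations eliminates x²+y² and gives linear equations (the radical axes):
-9.4 x − 91.0 y = 322.13
260.2 x + 34.2 y = 1522.81
Solving the 2×2 system: x ≈ 6.4, y ≈ -4.2 km.

x ≈ 6.4 km, y ≈ -4.2 km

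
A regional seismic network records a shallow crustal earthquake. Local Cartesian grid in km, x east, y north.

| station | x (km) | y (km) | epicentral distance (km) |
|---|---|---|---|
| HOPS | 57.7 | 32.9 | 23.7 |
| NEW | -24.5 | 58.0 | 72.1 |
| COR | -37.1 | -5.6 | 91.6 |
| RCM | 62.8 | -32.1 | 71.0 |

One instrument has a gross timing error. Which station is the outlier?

Solve using three stations at a time. Using NEW, COR, RCM (subtract circle equations pairwise → linear system) gives (x, y) ≈ (44.3, 36.4).
Distances from that point to each station vs reported:
  HOPS: calculated 13.9 vs reported 23.7 → residual 9.8 km
  NEW: calculated 72.1 vs reported 72.1 → residual 0.0 km
  COR: calculated 91.6 vs reported 91.6 → residual 0.0 km
  RCM: calculated 71.0 vs reported 71.0 → residual 0.0 km
NEW, COR, RCM are mutually consistent (residuals ≈ 0); HOPS is off by 9.8 km.

HOPS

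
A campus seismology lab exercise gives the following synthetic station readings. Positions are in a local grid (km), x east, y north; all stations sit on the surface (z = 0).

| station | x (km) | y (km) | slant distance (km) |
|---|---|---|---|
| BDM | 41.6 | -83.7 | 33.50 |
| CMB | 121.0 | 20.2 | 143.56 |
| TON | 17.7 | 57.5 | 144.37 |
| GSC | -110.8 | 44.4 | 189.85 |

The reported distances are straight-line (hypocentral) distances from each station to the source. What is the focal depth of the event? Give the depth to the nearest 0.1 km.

depth ≈ 29.8 km

Each station gives a sphere (x−x_i)² + (y−y_i)² + z² = d_i² (stations at z=0).
Subtracting the BDM sphere from CMB and TON: z² cancels, leaving linear equations in x and y:
158.8 x + 207.8 y = -13174.43
-47.8 x + 282.4 y = -24837.16
Solving: x ≈ 26.301, y ≈ -83.499 km (keep extra digits for the depth step; rounded: 26.3, -83.5).
Then from the BDM sphere: z² = 33.50² − (x − 41.6)² − (y + 83.7)² with x = 26.301, y = -83.499, so z ≈ 29.802 ≈ 29.8 km.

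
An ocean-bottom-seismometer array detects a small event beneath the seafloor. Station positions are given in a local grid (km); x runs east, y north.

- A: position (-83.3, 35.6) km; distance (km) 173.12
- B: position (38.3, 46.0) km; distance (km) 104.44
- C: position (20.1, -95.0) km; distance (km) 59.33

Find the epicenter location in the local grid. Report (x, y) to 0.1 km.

(64.1, -55.2)

Circle about each station: (x + 83.3)² + (y − 35.6)² = 173.12²; (x − 38.3)² + (y − 46.0)² = 104.44²; (x − 20.1)² + (y + 95.0)² = 59.33².
Subtracting pairs of circle equations eliminates x²+y² and gives linear equations (the radical axes):
243.2 x + 20.8 y = 14439.46
206.8 x − 261.2 y = 27673.25
Solving the 2×2 system: x ≈ 64.1, y ≈ -55.2 km.
Check against A (with the unrounded x, y): √((x + 83.3)²+(y − 35.6)²) = 173.12 ≈ 173.12 km. ✓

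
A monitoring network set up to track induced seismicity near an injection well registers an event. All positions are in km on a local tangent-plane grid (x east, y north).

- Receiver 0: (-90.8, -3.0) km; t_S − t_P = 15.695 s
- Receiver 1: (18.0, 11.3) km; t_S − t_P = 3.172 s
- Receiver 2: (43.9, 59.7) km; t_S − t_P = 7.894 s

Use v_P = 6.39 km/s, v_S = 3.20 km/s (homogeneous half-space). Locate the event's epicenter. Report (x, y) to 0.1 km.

Distance from S−P lag: d = Δt · v_P v_S / (v_P − v_S) = Δt · (6.39·3.20)/(6.39−3.20) ≈ 6.4100·Δt.
So d_Receiver 0 = 100.61, d_Receiver 1 = 20.33, d_Receiver 2 = 50.60 km.
Circle about each station: (x + 90.8)² + (y + 3.0)² = 100.61²; (x − 18.0)² + (y − 11.3)² = 20.33²; (x − 43.9)² + (y − 59.7)² = 50.60².
Subtracting pairs of circle equations eliminates x²+y² and gives linear equations (the radical axes):
217.6 x + 28.6 y = 1907.11
269.4 x + 125.4 y = 4799.67
Solving the 2×2 system: x ≈ 5.2, y ≈ 27.1 km.
Check against Receiver 0 (with the unrounded x, y): √((x + 90.8)²+(y + 3.0)²) = 100.61 ≈ 100.61 km. ✓

5.2 km east, 27.1 km north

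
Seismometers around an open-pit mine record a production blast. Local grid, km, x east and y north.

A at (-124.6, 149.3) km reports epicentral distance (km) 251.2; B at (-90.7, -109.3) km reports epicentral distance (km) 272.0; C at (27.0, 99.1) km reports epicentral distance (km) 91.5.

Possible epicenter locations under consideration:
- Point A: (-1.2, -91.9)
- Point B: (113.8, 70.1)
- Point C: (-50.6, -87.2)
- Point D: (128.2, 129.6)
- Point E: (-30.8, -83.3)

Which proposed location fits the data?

For each candidate, compare |candidate − station| to the reported distance:
Point A: residuals A 19.7, B 180.8, C 101.6 → max 180.8 km
Point B: residuals A 0.0, B 0.0, C 0.0 → max 0.0 km
Point C: residuals A 3.4, B 226.2, C 110.3 → max 226.2 km
Point D: residuals A 2.4, B 52.0, C 14.2 → max 52.0 km
Point E: residuals A 0.4, B 206.7, C 99.8 → max 206.7 km
Only Point B has all residuals ≈ 0.

Point B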